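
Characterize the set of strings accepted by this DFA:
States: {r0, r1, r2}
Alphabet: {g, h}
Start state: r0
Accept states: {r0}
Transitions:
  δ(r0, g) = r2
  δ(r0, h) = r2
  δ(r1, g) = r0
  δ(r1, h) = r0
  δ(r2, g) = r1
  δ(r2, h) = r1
Testing a few strings:
  'h' → reject
  'gghg' → reject
  'hg' → reject
  'ggh' → accept
State roles: r0=length ≡ 0 (mod 3); r1=length ≡ 2 (mod 3); r2=length ≡ 1 (mod 3)
All strings over {g,h} whose length is a multiple of 3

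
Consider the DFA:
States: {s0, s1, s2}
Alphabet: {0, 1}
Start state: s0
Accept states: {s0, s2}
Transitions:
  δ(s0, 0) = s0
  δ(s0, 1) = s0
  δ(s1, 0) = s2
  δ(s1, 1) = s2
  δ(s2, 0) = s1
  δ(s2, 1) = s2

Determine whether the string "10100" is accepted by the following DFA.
Processing string "10100":
  s0 --1--> s0
  s0 --0--> s0
  s0 --1--> s0
  s0 --0--> s0
  s0 --0--> s0
Final state: s0
Accept states: {s0, s2}
Yes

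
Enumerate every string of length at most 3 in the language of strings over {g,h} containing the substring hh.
hh, ghh, hhg, hhh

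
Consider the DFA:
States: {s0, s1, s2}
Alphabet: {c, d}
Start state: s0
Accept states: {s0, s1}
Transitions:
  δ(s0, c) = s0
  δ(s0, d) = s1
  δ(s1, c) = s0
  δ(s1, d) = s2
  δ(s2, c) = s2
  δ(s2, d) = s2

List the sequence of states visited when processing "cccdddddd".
read 'c': s0 → s0
  read 'c': s0 → s0
  read 'c': s0 → s0
  read 'd': s0 → s1
  read 'd': s1 → s2
  read 'd': s2 → s2
  read 'd': s2 → s2
  read 'd': s2 → s2
  read 'd': s2 → s2
s0 -> s0 -> s0 -> s0 -> s1 -> s2 -> s2 -> s2 -> s2 -> s2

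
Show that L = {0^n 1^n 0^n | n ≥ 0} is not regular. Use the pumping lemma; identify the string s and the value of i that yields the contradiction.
Assume L is regular with pumping length p. Idea: pumping the first 0-block unbalances it against the other two.
Choose s = 0^p 1^p 0^p ∈ L (|s| = 3p ≥ p). By the pumping lemma, s = xyz with |xy| ≤ p, |y| > 0, so y = 0^k with k ≥ 1, inside the first 0-block. Then xy²z = 0^(p+k) 1^p 0^p. The first block has length p+k ≠ p, so the three block lengths are no longer equal and xy²z ∉ L.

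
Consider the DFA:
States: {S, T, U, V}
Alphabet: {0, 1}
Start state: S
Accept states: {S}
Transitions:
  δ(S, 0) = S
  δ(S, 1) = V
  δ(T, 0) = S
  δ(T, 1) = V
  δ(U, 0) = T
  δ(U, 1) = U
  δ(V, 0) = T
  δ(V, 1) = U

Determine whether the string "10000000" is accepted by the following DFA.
Processing string "10000000":
  S --1--> V
  V --0--> T
  T --0--> S
  S --0--> S
  S --0--> S
  S --0--> S
  S --0--> S
  S --0--> S
Final state: S
Accept states: {S}
Yes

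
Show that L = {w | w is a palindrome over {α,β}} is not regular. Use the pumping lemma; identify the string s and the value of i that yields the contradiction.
Assume L is regular with pumping length p. Idea: pumping the leading α-block breaks the symmetry.
Choose s = α^p β α^p (a palindrome of length 2p+1 ≥ p). By the pumping lemma, s = xyz with |xy| ≤ p, |y| > 0, so y = α^k with k > 0 (xy lies entirely in the first α^p). Then xy²z = α^(p+k) β α^p, which is not a palindrome since p+k ≠ p.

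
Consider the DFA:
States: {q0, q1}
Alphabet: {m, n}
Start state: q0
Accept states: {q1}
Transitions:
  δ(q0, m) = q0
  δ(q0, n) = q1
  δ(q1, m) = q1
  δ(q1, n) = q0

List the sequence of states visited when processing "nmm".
read 'n': q0 → q1
  read 'm': q1 → q1
  read 'm': q1 → q1
q0 -> q1 -> q1 -> q1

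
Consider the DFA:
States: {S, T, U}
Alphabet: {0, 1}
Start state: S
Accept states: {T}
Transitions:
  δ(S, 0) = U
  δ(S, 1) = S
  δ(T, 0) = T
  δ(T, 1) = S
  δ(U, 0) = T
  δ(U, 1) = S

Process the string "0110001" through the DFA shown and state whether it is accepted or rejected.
Processing string "0110001":
  S --0--> U
  U --1--> S
  S --1--> S
  S --0--> U
  U --0--> T
  T --0--> T
  T --1--> S
Final state: S
Accept states: {T}
No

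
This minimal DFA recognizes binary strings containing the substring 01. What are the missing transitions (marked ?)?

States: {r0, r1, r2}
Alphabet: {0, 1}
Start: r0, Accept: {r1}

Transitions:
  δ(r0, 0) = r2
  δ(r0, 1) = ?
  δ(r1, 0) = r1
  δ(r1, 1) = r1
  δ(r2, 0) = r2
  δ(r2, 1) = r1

From the language and accept set, identify what each state tracks — r0: no 0 seen yet; r1: substring 01 seen; r2: seen a 0, waiting for 1.
Each missing δ(q, a) is the state matching the new tracked value after reading a.
δ(r0, 1) = r0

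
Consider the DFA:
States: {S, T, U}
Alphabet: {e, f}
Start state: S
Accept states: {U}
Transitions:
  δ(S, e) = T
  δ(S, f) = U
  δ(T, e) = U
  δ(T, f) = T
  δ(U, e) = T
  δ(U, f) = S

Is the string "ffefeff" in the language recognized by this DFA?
Processing string "ffefeff":
  S --f--> U
  U --f--> S
  S --e--> T
  T --f--> T
  T --e--> U
  U --f--> S
  S --f--> U
Final state: U
Accept states: {U}
Yes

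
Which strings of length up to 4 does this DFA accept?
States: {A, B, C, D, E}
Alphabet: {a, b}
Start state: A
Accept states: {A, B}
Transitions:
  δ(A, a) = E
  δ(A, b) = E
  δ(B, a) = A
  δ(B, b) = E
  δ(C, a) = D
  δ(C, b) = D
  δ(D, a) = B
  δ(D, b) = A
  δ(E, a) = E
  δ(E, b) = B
ε, ab, bb, aab, aba, bab, bba, aaab, aaba, abbb, baab, baba, bbbb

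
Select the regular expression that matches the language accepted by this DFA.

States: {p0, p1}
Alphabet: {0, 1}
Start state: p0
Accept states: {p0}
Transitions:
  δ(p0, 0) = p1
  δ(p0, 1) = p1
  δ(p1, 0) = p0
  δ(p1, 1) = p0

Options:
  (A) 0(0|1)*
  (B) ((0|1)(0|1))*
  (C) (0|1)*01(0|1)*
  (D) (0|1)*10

Check each option against the DFA on short strings; one disagreement eliminates an option:
  (A) 0(0|1)*: on ε the DFA stays in p0 and accepts (p0 ∈ Accept), but the regex does not match it → eliminate
  (B) ((0|1)(0|1))*: agrees with the DFA on every string of length ≤ 6
  (C) (0|1)*01(0|1)*: on ε the DFA stays in p0 and accepts (p0 ∈ Accept), but the regex does not match it → eliminate
  (D) (0|1)*10: on ε the DFA stays in p0 and accepts (p0 ∈ Accept), but the regex does not match it → eliminate
Only (B) is consistent with the DFA.
(B) ((0|1)(0|1))*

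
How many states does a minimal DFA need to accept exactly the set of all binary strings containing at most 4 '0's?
By Myhill–Nerode, count the distinguishable equivalence classes: 6 classes — having seen 0, 1, …, 4, or >4 copies of '0'; counts 0 through 4 are accepting and >4 is dead.
6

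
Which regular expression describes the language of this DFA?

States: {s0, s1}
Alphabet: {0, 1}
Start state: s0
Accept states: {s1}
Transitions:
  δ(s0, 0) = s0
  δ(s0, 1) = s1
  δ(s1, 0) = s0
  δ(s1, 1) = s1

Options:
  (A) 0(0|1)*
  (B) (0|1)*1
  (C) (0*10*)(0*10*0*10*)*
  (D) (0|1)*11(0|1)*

Check each option against the DFA on short strings; one disagreement eliminates an option:
  (A) 0(0|1)*: on '0' the DFA goes s0 → s0 and rejects (s0 ∉ Accept), but the regex matches it → eliminate
  (B) (0|1)*1: agrees with the DFA on every string of length ≤ 6
  (C) (0*10*)(0*10*0*10*)*: on '10' the DFA goes s0 → s1 → s0 and rejects (s0 ∉ Accept), but the regex matches it → eliminate
  (D) (0|1)*11(0|1)*: on '1' the DFA goes s0 → s1 and accepts (s1 ∈ Accept), but the regex does not match it → eliminate
Only (B) is consistent with the DFA.
(B) (0|1)*1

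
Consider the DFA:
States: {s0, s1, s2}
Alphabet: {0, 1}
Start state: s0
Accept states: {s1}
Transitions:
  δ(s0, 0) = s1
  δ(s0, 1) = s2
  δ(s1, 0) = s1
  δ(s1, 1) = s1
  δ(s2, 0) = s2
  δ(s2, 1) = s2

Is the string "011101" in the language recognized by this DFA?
Processing string "011101":
  s0 --0--> s1
  s1 --1--> s1
  s1 --1--> s1
  s1 --1--> s1
  s1 --0--> s1
  s1 --1--> s1
Final state: s1
Accept states: {s1}
Yes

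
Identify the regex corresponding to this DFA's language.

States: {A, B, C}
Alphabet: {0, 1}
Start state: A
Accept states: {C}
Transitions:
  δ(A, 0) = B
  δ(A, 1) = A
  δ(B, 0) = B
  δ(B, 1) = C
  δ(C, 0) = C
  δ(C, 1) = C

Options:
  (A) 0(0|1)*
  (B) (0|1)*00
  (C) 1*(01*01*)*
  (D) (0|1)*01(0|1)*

Check each option against the DFA on short strings; one disagreement eliminates an option:
  (A) 0(0|1)*: on '0' the DFA goes A → B and rejects (B ∉ Accept), but the regex matches it → eliminate
  (B) (0|1)*00: on '00' the DFA goes A → B → B and rejects (B ∉ Accept), but the regex matches it → eliminate
  (C) 1*(01*01*)*: on ε the DFA stays in A and rejects (A ∉ Accept), but the regex matches it → eliminate
  (D) (0|1)*01(0|1)*: agrees with the DFA on every string of length ≤ 6
Only (D) is consistent with the DFA.
(D) (0|1)*01(0|1)*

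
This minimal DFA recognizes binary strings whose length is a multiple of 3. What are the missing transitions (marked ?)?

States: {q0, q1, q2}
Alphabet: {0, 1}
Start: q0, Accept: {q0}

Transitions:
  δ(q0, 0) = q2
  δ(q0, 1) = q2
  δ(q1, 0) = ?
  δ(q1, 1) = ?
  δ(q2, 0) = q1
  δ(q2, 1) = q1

From the language and accept set, identify what each state tracks — q0: length ≡ 0 (mod 3); q1: length ≡ 2 (mod 3); q2: length ≡ 1 (mod 3).
Each missing δ(q, a) is the state matching the new tracked value after reading a.
δ(q1, 0) = q0; δ(q1, 1) = q0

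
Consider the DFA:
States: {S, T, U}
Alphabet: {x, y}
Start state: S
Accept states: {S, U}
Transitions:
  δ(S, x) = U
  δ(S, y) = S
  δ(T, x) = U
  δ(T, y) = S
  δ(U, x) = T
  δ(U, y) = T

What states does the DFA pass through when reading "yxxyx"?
read 'y': S → S
  read 'x': S → U
  read 'x': U → T
  read 'y': T → S
  read 'x': S → U
S -> S -> U -> T -> S -> U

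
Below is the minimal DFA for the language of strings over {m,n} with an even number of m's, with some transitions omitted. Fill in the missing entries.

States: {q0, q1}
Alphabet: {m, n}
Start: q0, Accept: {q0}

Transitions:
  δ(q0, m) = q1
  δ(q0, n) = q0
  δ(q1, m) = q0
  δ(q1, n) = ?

From the language and accept set, identify what each state tracks — q0: even number of m's so far; q1: odd number of m's so far.
Each missing δ(q, a) is the state matching the new tracked value after reading a.
δ(q1, n) = q1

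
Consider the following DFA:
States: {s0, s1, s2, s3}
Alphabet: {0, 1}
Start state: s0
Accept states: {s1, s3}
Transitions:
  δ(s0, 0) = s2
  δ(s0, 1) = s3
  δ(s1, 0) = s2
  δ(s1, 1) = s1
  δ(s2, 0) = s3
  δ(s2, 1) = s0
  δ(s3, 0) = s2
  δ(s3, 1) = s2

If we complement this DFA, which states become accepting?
Complement accept states = All states \ Original accept states
= {s0, s1, s2, s3} \ {s1, s3}
{s0, s2}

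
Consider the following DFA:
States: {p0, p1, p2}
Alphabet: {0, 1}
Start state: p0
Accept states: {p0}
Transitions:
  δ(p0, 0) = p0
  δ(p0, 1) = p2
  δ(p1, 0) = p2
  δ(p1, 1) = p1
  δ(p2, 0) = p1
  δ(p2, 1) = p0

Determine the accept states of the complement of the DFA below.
Complement accept states = All states \ Original accept states
= {p0, p1, p2} \ {p0}
{p1, p2}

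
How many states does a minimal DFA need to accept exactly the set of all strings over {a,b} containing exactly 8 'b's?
By Myhill–Nerode, count the distinguishable equivalence classes: 10 classes — having seen 0, 1, …, 8, or >8 copies of 'b'; the count-8 class is the only accepting one and >8 is dead.
10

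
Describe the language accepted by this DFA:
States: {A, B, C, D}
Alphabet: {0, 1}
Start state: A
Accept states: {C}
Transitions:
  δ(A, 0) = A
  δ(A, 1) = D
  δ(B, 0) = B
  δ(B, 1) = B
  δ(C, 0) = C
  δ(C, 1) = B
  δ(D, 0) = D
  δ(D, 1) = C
Testing a few strings:
  '1' → reject
  '0101' → accept
  '101' → accept
  '110' → accept
State roles: A=zero 1's; B=≥ three 1's (dead); C=two 1's; D=one 1
All binary strings containing exactly two 1's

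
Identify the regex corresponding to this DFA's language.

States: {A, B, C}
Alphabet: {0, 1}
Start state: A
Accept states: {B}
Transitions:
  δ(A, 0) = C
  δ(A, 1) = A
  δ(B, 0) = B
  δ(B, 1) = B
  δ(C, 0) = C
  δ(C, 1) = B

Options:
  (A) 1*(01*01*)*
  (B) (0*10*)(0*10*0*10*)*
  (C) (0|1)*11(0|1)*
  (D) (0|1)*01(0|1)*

Check each option against the DFA on short strings; one disagreement eliminates an option:
  (A) 1*(01*01*)*: on ε the DFA stays in A and rejects (A ∉ Accept), but the regex matches it → eliminate
  (B) (0*10*)(0*10*0*10*)*: on '1' the DFA goes A → A and rejects (A ∉ Accept), but the regex matches it → eliminate
  (C) (0|1)*11(0|1)*: on '01' the DFA goes A → C → B and accepts (B ∈ Accept), but the regex does not match it → eliminate
  (D) (0|1)*01(0|1)*: agrees with the DFA on every string of length ≤ 6
Only (D) is consistent with the DFA.
(D) (0|1)*01(0|1)*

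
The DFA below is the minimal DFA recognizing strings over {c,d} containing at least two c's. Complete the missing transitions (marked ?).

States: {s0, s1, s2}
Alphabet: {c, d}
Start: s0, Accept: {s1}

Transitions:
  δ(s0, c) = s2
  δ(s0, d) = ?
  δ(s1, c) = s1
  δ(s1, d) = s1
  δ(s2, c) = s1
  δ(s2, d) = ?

From the language and accept set, identify what each state tracks — s0: zero c's seen; s1: ≥ two c's seen; s2: one c seen.
Each missing δ(q, a) is the state matching the new tracked value after reading a.
δ(s0, d) = s0; δ(s2, d) = s2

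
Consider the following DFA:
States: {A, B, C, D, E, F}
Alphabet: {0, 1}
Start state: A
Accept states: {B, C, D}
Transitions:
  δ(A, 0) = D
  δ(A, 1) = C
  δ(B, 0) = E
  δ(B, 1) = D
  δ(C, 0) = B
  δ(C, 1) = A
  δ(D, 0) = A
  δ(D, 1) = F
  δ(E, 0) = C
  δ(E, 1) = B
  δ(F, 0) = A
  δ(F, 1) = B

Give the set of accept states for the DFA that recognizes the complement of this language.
Complement accept states = All states \ Original accept states
= {A, B, C, D, E, F} \ {B, C, D}
{A, E, F}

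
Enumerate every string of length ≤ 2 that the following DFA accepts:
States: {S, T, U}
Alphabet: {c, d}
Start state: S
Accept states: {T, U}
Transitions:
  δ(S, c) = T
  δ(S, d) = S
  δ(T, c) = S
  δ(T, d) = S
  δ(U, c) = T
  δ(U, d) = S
c, dc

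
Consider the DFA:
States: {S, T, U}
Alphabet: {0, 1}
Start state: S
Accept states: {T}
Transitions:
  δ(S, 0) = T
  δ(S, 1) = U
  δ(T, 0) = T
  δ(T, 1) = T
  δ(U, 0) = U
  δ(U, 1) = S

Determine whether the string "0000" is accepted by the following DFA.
Processing string "0000":
  S --0--> T
  T --0--> T
  T --0--> T
  T --0--> T
Final state: T
Accept states: {T}
Yes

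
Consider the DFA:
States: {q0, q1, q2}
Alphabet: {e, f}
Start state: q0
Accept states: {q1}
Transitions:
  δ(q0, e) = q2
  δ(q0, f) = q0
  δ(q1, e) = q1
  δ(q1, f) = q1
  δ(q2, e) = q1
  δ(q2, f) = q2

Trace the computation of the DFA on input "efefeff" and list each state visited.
read 'e': q0 → q2
  read 'f': q2 → q2
  read 'e': q2 → q1
  read 'f': q1 → q1
  read 'e': q1 → q1
  read 'f': q1 → q1
  read 'f': q1 → q1
q0 -> q2 -> q2 -> q1 -> q1 -> q1 -> q1 -> q1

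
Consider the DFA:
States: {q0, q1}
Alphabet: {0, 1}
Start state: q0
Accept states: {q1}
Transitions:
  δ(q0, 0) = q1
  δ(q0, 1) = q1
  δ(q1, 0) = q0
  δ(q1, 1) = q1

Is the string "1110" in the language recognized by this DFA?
Processing string "1110":
  q0 --1--> q1
  q1 --1--> q1
  q1 --1--> q1
  q1 --0--> q0
Final state: q0
Accept states: {q1}
No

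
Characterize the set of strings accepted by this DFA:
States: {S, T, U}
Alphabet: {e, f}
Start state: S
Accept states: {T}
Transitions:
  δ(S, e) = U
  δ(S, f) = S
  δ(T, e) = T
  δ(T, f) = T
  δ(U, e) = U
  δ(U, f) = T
Testing a few strings:
  'f' → reject
  'eee' → reject
  'e' → reject
  'feee' → reject
State roles: S=no e seen yet; T=substring ef seen; U=seen a e, waiting for f
All strings over {e,f} containing the substring ef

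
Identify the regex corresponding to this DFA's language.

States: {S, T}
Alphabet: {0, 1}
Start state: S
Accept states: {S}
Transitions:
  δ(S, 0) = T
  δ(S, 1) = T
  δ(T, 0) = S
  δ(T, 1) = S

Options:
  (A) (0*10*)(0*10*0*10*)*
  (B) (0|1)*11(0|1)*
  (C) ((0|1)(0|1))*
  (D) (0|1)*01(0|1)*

Check each option against the DFA on short strings; one disagreement eliminates an option:
  (A) (0*10*)(0*10*0*10*)*: on ε the DFA stays in S and accepts (S ∈ Accept), but the regex does not match it → eliminate
  (B) (0|1)*11(0|1)*: on ε the DFA stays in S and accepts (S ∈ Accept), but the regex does not match it → eliminate
  (C) ((0|1)(0|1))*: agrees with the DFA on every string of length ≤ 6
  (D) (0|1)*01(0|1)*: on ε the DFA stays in S and accepts (S ∈ Accept), but the regex does not match it → eliminate
Only (C) is consistent with the DFA.
(C) ((0|1)(0|1))*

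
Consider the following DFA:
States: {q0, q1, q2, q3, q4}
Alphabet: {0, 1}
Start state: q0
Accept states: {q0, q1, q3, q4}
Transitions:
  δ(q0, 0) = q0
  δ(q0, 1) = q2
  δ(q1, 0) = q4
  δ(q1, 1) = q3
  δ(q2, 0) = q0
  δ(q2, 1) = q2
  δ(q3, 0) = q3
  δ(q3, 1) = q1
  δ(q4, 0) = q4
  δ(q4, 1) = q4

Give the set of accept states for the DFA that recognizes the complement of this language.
Complement accept states = All states \ Original accept states
= {q0, q1, q2, q3, q4} \ {q0, q1, q3, q4}
{q2}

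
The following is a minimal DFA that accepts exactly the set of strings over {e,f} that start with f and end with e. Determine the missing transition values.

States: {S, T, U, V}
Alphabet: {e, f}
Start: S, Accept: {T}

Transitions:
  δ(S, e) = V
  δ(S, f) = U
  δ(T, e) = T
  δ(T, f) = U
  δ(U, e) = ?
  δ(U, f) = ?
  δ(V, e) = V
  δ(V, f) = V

From the language and accept set, identify what each state tracks — S: no input read; T: started with f, last symbol e; U: started with f, last symbol f; V: started with e (dead).
Each missing δ(q, a) is the state matching the new tracked value after reading a.
δ(U, e) = T; δ(U, f) = U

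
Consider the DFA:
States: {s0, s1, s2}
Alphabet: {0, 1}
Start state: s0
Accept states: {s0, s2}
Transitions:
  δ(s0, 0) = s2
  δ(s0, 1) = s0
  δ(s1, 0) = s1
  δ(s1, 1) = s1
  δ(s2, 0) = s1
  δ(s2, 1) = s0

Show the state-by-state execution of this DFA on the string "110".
read '1': s0 → s0
  read '1': s0 → s0
  read '0': s0 → s2
s0 -> s0 -> s0 -> s2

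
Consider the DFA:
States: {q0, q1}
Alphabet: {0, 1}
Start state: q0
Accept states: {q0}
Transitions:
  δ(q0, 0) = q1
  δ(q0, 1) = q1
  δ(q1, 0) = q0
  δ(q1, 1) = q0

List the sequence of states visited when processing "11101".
read '1': q0 → q1
  read '1': q1 → q0
  read '1': q0 → q1
  read '0': q1 → q0
  read '1': q0 → q1
q0 -> q1 -> q0 -> q1 -> q0 -> q1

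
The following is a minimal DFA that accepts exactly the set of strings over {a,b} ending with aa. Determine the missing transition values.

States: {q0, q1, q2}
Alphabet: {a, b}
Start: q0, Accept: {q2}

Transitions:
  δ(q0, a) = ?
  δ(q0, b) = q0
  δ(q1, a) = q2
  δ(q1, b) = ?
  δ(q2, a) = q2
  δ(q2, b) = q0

From the language and accept set, identify what each state tracks — q0: last symbol not a; q1: one trailing a; q2: two trailing a's.
Each missing δ(q, a) is the state matching the new tracked value after reading a.
δ(q0, a) = q1; δ(q1, b) = q0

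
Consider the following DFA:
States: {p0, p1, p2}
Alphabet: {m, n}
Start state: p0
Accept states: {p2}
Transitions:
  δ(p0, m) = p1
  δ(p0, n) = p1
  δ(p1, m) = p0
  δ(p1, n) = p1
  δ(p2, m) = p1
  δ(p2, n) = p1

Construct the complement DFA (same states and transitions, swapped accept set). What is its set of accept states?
Complement accept states = All states \ Original accept states
= {p0, p1, p2} \ {p2}
{p0, p1}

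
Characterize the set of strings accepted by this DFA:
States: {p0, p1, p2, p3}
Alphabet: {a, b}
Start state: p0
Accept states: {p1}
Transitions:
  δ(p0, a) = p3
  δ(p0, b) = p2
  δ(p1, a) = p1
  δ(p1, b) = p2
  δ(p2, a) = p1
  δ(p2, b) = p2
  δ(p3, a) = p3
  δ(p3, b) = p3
Testing a few strings:
  'aaa' → reject
  'bbaa' → accept
  'bbb' → reject
  'ab' → reject
State roles: p0=no input read; p1=started with b, last symbol a; p2=started with b, last symbol b; p3=started with a (dead)
All strings over {a,b} that start with b and end with a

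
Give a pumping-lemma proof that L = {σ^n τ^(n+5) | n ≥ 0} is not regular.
Assume L is regular with pumping length p. Idea: pumping the σ-block breaks the fixed offset of 5.
Choose s = σ^p τ^(p+5) ∈ L. By the pumping lemma, s = xyz with |xy| ≤ p, |y| > 0, so y = σ^k with k ≥ 1. Then xy²z = σ^(p+k) τ^(p+5). For this to be in L we would need p+5 = (p+k)+5, i.e. k = 0, contradicting k ≥ 1. So xy²z ∉ L.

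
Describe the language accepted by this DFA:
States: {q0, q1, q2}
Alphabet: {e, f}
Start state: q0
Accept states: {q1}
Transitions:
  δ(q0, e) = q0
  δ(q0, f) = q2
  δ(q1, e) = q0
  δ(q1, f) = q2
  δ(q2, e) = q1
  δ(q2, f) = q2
Testing a few strings:
  'efe' → accept
  'eee' → reject
  'fefe' → accept
  'ee' → reject
State roles: q0=no suffix match; q1=suffix is fe; q2=one trailing f
All strings over {e,f} ending with fe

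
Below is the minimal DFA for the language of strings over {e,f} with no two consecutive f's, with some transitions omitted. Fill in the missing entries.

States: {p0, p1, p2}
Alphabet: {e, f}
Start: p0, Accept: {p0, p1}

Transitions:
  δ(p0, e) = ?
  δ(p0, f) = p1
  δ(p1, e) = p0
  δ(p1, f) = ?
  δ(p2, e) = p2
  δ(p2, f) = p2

From the language and accept set, identify what each state tracks — p0: last symbol not f (ok); p1: last symbol f (ok); p2: saw ff (dead).
Each missing δ(q, a) is the state matching the new tracked value after reading a.
δ(p0, e) = p0; δ(p1, f) = p2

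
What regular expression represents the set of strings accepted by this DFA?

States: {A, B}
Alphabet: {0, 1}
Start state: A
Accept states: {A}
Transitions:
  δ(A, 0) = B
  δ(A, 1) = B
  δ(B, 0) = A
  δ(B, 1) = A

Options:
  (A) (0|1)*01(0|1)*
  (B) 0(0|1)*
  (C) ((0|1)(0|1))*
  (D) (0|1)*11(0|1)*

Check each option against the DFA on short strings; one disagreement eliminates an option:
  (A) (0|1)*01(0|1)*: on ε the DFA stays in A and accepts (A ∈ Accept), but the regex does not match it → eliminate
  (B) 0(0|1)*: on ε the DFA stays in A and accepts (A ∈ Accept), but the regex does not match it → eliminate
  (C) ((0|1)(0|1))*: agrees with the DFA on every string of length ≤ 6
  (D) (0|1)*11(0|1)*: on ε the DFA stays in A and accepts (A ∈ Accept), but the regex does not match it → eliminate
Only (C) is consistent with the DFA.
(C) ((0|1)(0|1))*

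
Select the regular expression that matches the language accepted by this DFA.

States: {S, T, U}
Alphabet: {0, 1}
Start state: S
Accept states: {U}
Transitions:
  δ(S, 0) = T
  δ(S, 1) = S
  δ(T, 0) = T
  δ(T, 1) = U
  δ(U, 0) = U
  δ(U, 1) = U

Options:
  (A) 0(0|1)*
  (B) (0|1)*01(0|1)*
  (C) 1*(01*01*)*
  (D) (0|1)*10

Check each option against the DFA on short strings; one disagreement eliminates an option:
  (A) 0(0|1)*: on '0' the DFA goes S → T and rejects (T ∉ Accept), but the regex matches it → eliminate
  (B) (0|1)*01(0|1)*: agrees with the DFA on every string of length ≤ 6
  (C) 1*(01*01*)*: on ε the DFA stays in S and rejects (S ∉ Accept), but the regex matches it → eliminate
  (D) (0|1)*10: on '01' the DFA goes S → T → U and accepts (U ∈ Accept), but the regex does not match it → eliminate
Only (B) is consistent with the DFA.
(B) (0|1)*01(0|1)*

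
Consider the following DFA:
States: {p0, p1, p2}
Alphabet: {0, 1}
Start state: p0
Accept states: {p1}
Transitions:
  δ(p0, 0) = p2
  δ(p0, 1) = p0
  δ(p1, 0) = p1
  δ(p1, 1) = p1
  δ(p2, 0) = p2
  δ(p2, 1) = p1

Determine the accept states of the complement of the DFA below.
Complement accept states = All states \ Original accept states
= {p0, p1, p2} \ {p1}
{p0, p2}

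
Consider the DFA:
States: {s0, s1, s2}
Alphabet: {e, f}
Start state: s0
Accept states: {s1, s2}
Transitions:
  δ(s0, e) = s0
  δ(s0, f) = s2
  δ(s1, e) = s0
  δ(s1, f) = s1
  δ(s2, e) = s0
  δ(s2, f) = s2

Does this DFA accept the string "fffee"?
Processing string "fffee":
  s0 --f--> s2
  s2 --f--> s2
  s2 --f--> s2
  s2 --e--> s0
  s0 --e--> s0
Final state: s0
Accept states: {s1, s2}
No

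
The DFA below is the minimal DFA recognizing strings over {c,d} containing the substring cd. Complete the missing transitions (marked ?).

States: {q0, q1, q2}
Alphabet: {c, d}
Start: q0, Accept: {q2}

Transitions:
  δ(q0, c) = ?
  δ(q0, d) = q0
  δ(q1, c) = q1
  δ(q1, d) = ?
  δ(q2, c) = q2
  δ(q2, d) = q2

From the language and accept set, identify what each state tracks — q0: no c seen yet; q1: seen a c, waiting for d; q2: substring cd seen.
Each missing δ(q, a) is the state matching the new tracked value after reading a.
δ(q0, c) = q1; δ(q1, d) = q2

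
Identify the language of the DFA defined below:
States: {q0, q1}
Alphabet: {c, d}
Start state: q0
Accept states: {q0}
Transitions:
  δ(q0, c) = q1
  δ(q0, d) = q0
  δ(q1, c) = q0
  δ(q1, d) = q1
Testing a few strings:
  'dc' → reject
  'd' → accept
  'c' → reject
  'cc' → accept
State roles: q0=even number of c's so far; q1=odd number of c's so far
All strings over {c,d} with an even number of c's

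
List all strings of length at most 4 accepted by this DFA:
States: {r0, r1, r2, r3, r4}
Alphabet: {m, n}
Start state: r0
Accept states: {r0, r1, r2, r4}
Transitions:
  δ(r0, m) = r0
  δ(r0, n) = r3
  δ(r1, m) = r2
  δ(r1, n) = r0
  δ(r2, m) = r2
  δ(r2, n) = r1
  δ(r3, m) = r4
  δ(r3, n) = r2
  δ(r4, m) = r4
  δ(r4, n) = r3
ε, m, mm, nm, nn, mmm, mnm, mnn, nmm, nnm, nnn, mmmm, mmnm, mmnn, mnmm, mnnm, mnnn, nmmm, nmnm, nmnn, nnmm, nnmn, nnnm, nnnn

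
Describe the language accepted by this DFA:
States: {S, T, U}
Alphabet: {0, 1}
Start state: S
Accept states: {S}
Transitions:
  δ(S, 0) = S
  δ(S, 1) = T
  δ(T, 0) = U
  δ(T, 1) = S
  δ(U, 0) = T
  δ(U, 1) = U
Testing a few strings:
  '1' → reject
  '0' → accept
  '1010' → reject
  '1100' → accept
State roles: S=value ≡ 0 (mod 3); T=value ≡ 1 (mod 3); U=value ≡ 2 (mod 3)
All binary strings representing a multiple of 3 (read in base 2; leading zeros allowed and ε counts as 0)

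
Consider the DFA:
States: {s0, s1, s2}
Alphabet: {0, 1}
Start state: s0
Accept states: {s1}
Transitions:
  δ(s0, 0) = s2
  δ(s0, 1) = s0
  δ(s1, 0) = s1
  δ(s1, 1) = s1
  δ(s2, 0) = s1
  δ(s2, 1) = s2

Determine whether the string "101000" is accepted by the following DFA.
Processing string "101000":
  s0 --1--> s0
  s0 --0--> s2
  s2 --1--> s2
  s2 --0--> s1
  s1 --0--> s1
  s1 --0--> s1
Final state: s1
Accept states: {s1}
Yes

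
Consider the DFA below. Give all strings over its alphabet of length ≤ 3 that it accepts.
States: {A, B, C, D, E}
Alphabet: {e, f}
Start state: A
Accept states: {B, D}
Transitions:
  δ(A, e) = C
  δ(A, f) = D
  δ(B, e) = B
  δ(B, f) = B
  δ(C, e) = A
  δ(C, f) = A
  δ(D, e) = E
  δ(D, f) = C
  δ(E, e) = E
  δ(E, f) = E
f, eef, eff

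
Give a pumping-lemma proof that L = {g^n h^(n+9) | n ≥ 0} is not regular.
Assume L is regular with pumping length p. Idea: pumping the g-block breaks the fixed offset of 9.
Choose s = g^p h^(p+9) ∈ L. By the pumping lemma, s = xyz with |xy| ≤ p, |y| > 0, so y = g^k with k ≥ 1. Then xy²z = g^(p+k) h^(p+9). For this to be in L we would need p+9 = (p+k)+9, i.e. k = 0, contradicting k ≥ 1. So xy²z ∉ L.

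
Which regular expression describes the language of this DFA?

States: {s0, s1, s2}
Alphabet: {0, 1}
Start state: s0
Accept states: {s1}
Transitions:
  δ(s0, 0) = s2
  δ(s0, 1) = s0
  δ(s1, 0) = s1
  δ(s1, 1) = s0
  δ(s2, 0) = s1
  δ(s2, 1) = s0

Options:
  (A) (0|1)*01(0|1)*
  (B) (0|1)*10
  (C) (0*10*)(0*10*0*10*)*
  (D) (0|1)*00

Check each option against the DFA on short strings; one disagreement eliminates an option:
  (A) (0|1)*01(0|1)*: on '00' the DFA goes s0 → s2 → s1 and accepts (s1 ∈ Accept), but the regex does not match it → eliminate
  (B) (0|1)*10: on '00' the DFA goes s0 → s2 → s1 and accepts (s1 ∈ Accept), but the regex does not match it → eliminate
  (C) (0*10*)(0*10*0*10*)*: on '1' the DFA goes s0 → s0 and rejects (s0 ∉ Accept), but the regex matches it → eliminate
  (D) (0|1)*00: agrees with the DFA on every string of length ≤ 6
Only (D) is consistent with the DFA.
(D) (0|1)*00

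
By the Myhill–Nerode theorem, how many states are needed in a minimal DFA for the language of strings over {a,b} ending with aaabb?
By Myhill–Nerode, count the distinguishable equivalence classes: 6 classes — one per longest suffix of the input that is a prefix of 'aaabb' (lengths 0 through 5); only the length-5 class is accepting.
6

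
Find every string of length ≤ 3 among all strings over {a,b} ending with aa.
aa, aaa, baa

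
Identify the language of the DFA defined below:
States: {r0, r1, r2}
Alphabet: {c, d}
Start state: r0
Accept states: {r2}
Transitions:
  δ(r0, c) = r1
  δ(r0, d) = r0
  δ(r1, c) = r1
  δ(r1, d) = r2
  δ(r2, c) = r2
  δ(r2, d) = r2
Testing a few strings:
  'd' → reject
  'dc' → reject
  'c' → reject
  'cdd' → accept
State roles: r0=no c seen yet; r1=seen a c, waiting for d; r2=substring cd seen
All strings over {c,d} containing the substring cd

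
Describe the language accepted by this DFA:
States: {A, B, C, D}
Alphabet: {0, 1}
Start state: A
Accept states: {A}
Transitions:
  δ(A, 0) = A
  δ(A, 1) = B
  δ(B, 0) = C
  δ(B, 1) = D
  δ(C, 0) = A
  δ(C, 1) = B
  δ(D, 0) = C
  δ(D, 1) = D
Testing a few strings:
  '01' → reject
  '1' → reject
  '100' → accept
  '10' → reject
State roles: A=value ≡ 0 (mod 4); B=value ≡ 1 (mod 4); C=value ≡ 2 (mod 4); D=value ≡ 3 (mod 4)
All binary strings representing a multiple of 4 (read in base 2; leading zeros allowed and ε counts as 0)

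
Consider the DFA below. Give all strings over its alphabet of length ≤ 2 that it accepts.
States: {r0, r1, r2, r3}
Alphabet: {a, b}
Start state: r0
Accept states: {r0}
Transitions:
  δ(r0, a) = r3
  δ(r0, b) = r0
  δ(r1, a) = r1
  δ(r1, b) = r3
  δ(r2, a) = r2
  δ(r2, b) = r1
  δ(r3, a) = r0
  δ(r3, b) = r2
ε, b, aa, bb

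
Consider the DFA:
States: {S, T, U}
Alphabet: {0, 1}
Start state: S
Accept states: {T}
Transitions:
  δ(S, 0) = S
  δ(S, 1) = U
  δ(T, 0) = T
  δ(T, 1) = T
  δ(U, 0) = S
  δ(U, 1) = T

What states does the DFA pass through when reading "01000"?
read '0': S → S
  read '1': S → U
  read '0': U → S
  read '0': S → S
  read '0': S → S
S -> S -> U -> S -> S -> S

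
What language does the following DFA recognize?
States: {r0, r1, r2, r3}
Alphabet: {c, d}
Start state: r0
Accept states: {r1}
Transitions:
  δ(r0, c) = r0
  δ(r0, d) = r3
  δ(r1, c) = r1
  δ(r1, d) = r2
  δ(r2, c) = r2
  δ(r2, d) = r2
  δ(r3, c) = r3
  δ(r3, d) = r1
Testing a few strings:
  'c' → reject
  'cdc' → reject
  'cccc' → reject
  'cd' → reject
State roles: r0=zero d's; r1=two d's; r2=≥ three d's (dead); r3=one d
All strings over {c,d} containing exactly two d's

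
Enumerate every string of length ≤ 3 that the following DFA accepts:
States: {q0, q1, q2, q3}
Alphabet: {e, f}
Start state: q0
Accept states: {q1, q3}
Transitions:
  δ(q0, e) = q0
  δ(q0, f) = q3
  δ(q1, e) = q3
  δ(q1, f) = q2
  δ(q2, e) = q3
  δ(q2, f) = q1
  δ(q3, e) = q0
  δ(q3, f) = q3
f, ef, ff, eef, eff, fef, fff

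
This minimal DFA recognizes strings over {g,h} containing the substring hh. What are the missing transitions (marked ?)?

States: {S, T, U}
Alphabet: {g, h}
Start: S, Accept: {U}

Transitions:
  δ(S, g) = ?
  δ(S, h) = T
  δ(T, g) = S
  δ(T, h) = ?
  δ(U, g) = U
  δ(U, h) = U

From the language and accept set, identify what each state tracks — S: no progress toward hh; T: one trailing h; U: substring hh seen.
Each missing δ(q, a) is the state matching the new tracked value after reading a.
δ(S, g) = S; δ(T, h) = U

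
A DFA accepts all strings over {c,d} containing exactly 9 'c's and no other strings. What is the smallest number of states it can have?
By Myhill–Nerode, count the distinguishable equivalence classes: 11 classes — having seen 0, 1, …, 9, or >9 copies of 'c'; the count-9 class is the only accepting one and >9 is dead.
11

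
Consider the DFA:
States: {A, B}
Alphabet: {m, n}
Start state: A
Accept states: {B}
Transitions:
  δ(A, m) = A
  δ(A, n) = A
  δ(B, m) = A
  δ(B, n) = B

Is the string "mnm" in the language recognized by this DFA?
Processing string "mnm":
  A --m--> A
  A --n--> A
  A --m--> A
Final state: A
Accept states: {B}
No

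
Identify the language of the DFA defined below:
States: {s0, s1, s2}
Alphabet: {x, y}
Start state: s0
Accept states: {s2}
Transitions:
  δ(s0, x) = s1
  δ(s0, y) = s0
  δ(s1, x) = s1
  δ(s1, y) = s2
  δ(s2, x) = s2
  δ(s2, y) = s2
Testing a few strings:
  'y' → reject
  'xyy' → accept
  'yy' → reject
  'yxx' → reject
State roles: s0=no x seen yet; s1=seen a x, waiting for y; s2=substring xy seen
All strings over {x,y} containing the substring xy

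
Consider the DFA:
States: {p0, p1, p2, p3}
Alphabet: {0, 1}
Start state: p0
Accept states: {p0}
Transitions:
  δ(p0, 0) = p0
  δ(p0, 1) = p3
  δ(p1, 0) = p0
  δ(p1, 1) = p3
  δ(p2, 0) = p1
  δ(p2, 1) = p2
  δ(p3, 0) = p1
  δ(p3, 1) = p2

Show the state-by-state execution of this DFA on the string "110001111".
read '1': p0 → p3
  read '1': p3 → p2
  read '0': p2 → p1
  read '0': p1 → p0
  read '0': p0 → p0
  read '1': p0 → p3
  read '1': p3 → p2
  read '1': p2 → p2
  read '1': p2 → p2
p0 -> p3 -> p2 -> p1 -> p0 -> p0 -> p3 -> p2 -> p2 -> p2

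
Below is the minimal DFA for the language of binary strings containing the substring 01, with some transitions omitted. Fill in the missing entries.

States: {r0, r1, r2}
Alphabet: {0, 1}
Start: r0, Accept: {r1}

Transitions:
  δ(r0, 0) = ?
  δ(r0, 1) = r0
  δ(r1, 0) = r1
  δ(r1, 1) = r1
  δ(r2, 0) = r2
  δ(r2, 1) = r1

From the language and accept set, identify what each state tracks — r0: no 0 seen yet; r1: substring 01 seen; r2: seen a 0, waiting for 1.
Each missing δ(q, a) is the state matching the new tracked value after reading a.
δ(r0, 0) = r2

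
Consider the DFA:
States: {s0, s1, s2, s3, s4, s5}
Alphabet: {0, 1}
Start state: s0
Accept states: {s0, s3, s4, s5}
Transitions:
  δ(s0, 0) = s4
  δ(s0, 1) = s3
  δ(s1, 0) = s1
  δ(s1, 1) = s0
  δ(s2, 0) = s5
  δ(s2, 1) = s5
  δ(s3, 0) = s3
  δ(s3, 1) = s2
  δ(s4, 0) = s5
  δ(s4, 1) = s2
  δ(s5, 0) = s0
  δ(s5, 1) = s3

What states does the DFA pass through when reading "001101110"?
read '0': s0 → s4
  read '0': s4 → s5
  read '1': s5 → s3
  read '1': s3 → s2
  read '0': s2 → s5
  read '1': s5 → s3
  read '1': s3 → s2
  read '1': s2 → s5
  read '0': s5 → s0
s0 -> s4 -> s5 -> s3 -> s2 -> s5 -> s3 -> s2 -> s5 -> s0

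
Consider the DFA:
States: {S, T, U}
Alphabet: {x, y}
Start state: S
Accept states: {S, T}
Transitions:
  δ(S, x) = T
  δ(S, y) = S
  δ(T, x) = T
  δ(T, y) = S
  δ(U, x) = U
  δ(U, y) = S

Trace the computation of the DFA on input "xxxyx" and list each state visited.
read 'x': S → T
  read 'x': T → T
  read 'x': T → T
  read 'y': T → S
  read 'x': S → T
S -> T -> T -> T -> S -> T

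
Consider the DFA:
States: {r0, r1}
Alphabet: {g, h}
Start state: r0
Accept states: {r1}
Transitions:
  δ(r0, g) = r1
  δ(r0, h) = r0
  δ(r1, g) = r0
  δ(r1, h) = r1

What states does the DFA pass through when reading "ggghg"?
read 'g': r0 → r1
  read 'g': r1 → r0
  read 'g': r0 → r1
  read 'h': r1 → r1
  read 'g': r1 → r0
r0 -> r1 -> r0 -> r1 -> r1 -> r0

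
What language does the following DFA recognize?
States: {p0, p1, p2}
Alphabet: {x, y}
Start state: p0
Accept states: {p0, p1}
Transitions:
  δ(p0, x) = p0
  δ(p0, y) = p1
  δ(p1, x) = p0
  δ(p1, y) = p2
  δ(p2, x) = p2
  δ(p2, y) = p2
Testing a few strings:
  'xyy' → reject
  'y' → accept
  'xy' → accept
  'xxx' → accept
State roles: p0=last symbol not y (ok); p1=last symbol y (ok); p2=saw yy (dead)
All strings over {x,y} with no two consecutive y's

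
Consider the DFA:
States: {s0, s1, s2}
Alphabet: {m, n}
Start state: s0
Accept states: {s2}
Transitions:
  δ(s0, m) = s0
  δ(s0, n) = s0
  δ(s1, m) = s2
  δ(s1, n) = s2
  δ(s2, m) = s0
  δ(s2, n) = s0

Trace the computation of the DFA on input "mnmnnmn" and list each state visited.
read 'm': s0 → s0
  read 'n': s0 → s0
  read 'm': s0 → s0
  read 'n': s0 → s0
  read 'n': s0 → s0
  read 'm': s0 → s0
  read 'n': s0 → s0
s0 -> s0 -> s0 -> s0 -> s0 -> s0 -> s0 -> s0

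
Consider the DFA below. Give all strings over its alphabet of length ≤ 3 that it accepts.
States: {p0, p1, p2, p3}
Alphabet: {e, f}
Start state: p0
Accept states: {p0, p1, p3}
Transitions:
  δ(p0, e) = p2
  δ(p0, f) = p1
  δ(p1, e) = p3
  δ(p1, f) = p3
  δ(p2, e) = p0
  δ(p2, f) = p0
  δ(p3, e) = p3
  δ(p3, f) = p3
ε, f, ee, ef, fe, ff, eef, eff, fee, fef, ffe, fff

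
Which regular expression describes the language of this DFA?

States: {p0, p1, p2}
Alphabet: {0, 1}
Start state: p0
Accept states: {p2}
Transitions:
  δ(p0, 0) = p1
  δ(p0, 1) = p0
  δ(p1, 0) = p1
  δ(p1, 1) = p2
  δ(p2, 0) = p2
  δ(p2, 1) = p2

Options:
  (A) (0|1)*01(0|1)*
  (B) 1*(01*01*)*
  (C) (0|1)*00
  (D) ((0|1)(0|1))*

Check each option against the DFA on short strings; one disagreement eliminates an option:
  (A) (0|1)*01(0|1)*: agrees with the DFA on every string of length ≤ 6
  (B) 1*(01*01*)*: on ε the DFA stays in p0 and rejects (p0 ∉ Accept), but the regex matches it → eliminate
  (C) (0|1)*00: on '00' the DFA goes p0 → p1 → p1 and rejects (p1 ∉ Accept), but the regex matches it → eliminate
  (D) ((0|1)(0|1))*: on ε the DFA stays in p0 and rejects (p0 ∉ Accept), but the regex matches it → eliminate
Only (A) is consistent with the DFA.
(A) (0|1)*01(0|1)*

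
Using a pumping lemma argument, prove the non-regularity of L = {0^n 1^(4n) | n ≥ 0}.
Assume L is regular with pumping length p. Idea: pumping the 0-block breaks the 1:4 ratio.
Choose s = 0^p 1^(4p) (length 5p ≥ p). By the pumping lemma, s = xyz with |xy| ≤ p, |y| > 0, so y = 0^k with k ≥ 1. Then xy²z = 0^(p+k) 1^(4p). For this to be in L we would need 4p = 4(p+k), i.e. 4k = 0, contradicting k ≥ 1. So xy²z ∉ L.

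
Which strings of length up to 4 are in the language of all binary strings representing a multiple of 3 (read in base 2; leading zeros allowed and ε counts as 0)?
ε, 0, 00, 11, 000, 011, 110, 0000, 0011, 0110, 1001, 1100, 1111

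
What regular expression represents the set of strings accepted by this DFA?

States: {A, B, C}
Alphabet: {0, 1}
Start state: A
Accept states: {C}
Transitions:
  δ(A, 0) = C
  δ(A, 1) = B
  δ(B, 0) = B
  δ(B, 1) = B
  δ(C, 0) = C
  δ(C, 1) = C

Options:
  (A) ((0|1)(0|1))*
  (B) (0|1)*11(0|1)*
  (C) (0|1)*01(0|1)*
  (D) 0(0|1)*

Check each option against the DFA on short strings; one disagreement eliminates an option:
  (A) ((0|1)(0|1))*: on ε the DFA stays in A and rejects (A ∉ Accept), but the regex matches it → eliminate
  (B) (0|1)*11(0|1)*: on '0' the DFA goes A → C and accepts (C ∈ Accept), but the regex does not match it → eliminate
  (C) (0|1)*01(0|1)*: on '0' the DFA goes A → C and accepts (C ∈ Accept), but the regex does not match it → eliminate
  (D) 0(0|1)*: agrees with the DFA on every string of length ≤ 6
Only (D) is consistent with the DFA.
(D) 0(0|1)*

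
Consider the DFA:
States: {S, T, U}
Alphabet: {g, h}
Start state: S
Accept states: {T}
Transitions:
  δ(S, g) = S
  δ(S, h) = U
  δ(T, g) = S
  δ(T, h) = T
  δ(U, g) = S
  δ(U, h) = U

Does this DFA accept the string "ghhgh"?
Processing string "ghhgh":
  S --g--> S
  S --h--> U
  U --h--> U
  U --g--> S
  S --h--> U
Final state: U
Accept states: {T}
No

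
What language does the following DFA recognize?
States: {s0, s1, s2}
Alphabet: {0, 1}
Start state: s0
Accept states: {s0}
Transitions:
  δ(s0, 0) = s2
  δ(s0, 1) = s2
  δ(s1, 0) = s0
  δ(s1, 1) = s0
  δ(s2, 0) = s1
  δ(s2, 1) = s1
Testing a few strings:
  '1011' → reject
  '110' → accept
  '0010' → reject
  '0' → reject
State roles: s0=length ≡ 0 (mod 3); s1=length ≡ 2 (mod 3); s2=length ≡ 1 (mod 3)
All binary strings whose length is a multiple of 3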